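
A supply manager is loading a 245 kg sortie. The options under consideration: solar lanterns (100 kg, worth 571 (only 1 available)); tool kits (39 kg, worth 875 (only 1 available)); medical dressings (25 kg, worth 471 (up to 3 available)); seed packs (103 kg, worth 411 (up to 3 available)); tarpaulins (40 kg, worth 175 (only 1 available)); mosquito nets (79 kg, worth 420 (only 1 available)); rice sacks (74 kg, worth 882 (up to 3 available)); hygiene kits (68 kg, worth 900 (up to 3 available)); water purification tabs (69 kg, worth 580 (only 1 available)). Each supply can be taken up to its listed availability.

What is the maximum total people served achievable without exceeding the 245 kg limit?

3617

Greedy by ratio would take tool kits + 3×medical dressings + tarpaulins + hygiene kits: 222 kg used, total 3363.
Replace medical dressings and tarpaulins with hygiene kits: the trade gains 254 net, giving 3617 at 225 kg.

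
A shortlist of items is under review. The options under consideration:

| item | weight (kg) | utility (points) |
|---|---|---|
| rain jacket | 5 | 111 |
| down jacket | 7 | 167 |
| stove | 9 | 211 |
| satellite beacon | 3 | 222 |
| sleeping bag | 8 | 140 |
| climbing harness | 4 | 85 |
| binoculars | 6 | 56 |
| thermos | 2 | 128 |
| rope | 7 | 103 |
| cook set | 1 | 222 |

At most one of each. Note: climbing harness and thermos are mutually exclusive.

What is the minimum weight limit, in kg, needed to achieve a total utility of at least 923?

22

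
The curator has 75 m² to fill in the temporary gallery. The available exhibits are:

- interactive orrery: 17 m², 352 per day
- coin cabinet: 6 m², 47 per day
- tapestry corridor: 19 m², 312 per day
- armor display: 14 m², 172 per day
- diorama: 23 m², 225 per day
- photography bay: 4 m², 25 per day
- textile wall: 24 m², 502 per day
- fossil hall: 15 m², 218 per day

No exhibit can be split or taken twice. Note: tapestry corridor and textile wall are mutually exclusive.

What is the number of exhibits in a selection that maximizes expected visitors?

The maximum expected visitors within 75 m² is 1269.
interactive orrery + armor display + photography bay + textile wall + fossil hall hits 1269 at 74 m².
Every optimal selection uses 5 exhibits.

5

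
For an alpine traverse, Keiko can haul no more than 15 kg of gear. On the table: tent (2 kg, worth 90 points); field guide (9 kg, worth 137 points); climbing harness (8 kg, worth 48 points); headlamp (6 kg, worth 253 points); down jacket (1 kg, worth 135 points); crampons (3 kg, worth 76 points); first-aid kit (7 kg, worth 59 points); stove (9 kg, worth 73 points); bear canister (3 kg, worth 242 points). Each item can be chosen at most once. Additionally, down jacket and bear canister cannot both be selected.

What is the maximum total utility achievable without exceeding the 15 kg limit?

661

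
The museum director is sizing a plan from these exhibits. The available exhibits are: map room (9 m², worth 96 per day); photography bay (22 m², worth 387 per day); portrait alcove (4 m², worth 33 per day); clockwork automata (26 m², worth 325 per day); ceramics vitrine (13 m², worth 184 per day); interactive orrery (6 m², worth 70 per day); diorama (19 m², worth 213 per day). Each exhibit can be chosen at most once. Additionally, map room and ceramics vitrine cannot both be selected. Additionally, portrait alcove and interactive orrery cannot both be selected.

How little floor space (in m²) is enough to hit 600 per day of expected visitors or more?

39

Minimise m² subject to total expected visitors ≥ 600.
Taking photography bay + portrait alcove + ceramics vitrine gives 604 (≥ 600) for 39 m².
No combination under 39 m² hits 600.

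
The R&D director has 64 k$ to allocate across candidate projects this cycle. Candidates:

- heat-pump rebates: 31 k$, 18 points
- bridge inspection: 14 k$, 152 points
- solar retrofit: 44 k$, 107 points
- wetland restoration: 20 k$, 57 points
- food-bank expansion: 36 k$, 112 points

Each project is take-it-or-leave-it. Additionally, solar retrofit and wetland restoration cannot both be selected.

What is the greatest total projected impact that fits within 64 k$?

The ratio ordering already packs tightly: bridge inspection + food-bank expansion, 50 k$, 264.
Runner-up bridge inspection + solar retrofit tops out at 259.

264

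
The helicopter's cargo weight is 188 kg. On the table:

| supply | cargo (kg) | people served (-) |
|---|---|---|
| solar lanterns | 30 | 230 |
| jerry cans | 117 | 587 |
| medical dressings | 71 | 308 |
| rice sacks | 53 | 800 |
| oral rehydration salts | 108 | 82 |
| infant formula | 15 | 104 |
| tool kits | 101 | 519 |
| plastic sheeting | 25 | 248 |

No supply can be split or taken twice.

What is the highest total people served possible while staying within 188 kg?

By people served per kg: rice sacks 15.09, plastic sheeting 9.92, solar lanterns 7.67 lead.
Taking the top-ratio supplies first gives solar lanterns + rice sacks + infant formula + plastic sheeting for 1382 (123 kg).
Dropping infant formula frees 15 kg; slotting in medical dressings (71 kg) lifts the total to 1586 at 179 kg.

1586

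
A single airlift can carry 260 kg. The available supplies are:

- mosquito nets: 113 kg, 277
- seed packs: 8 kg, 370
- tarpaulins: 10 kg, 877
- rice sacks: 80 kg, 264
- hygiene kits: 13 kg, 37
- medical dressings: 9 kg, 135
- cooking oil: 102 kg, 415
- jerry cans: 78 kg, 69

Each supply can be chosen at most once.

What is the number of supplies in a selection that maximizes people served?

Best achievable people served is 2111.
For example mosquito nets + seed packs + tarpaulins + hygiene kits + medical dressings + cooking oil achieves it, using 255 kg.
All optima have 6 supplies.

6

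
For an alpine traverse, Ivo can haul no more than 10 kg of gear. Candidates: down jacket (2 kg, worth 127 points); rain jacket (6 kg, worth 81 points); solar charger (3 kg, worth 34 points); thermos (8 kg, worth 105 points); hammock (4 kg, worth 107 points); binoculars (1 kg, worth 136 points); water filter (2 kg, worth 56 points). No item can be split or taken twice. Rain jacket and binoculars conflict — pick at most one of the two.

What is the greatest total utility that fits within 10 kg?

426

Density check — binoculars 136.00, down jacket 63.50, water filter 28.00 are the best per kg.
Down jacket + hammock + binoculars + water filter uses 9 of the 10 kg and totals 426.
An exhaustive check of the 128 subsets confirms 426.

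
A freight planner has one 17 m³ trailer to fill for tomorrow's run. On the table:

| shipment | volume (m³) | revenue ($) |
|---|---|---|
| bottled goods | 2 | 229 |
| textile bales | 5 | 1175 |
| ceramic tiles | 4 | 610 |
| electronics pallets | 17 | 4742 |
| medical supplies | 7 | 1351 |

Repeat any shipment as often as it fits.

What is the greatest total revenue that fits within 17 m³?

4742

Density check — electronics pallets 278.94, textile bales 235.00, medical supplies 193.00 are the best per m³.
The ratio ordering already packs tightly: electronics pallets, 17 m³, 4742.
Every other selection either busts 17 m³ or fails to beat 4742.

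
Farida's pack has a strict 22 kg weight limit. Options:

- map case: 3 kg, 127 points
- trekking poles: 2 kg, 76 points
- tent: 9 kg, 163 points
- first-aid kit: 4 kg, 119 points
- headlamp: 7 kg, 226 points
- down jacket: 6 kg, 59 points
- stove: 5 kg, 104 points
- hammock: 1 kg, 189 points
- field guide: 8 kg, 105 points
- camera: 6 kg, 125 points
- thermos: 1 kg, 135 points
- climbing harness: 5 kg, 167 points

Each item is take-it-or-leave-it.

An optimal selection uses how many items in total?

The maximum utility within 22 kg is 963.
For example map case + first-aid kit + headlamp + hammock + thermos + climbing harness achieves it, using 21 kg.
All optima have 6 items.

6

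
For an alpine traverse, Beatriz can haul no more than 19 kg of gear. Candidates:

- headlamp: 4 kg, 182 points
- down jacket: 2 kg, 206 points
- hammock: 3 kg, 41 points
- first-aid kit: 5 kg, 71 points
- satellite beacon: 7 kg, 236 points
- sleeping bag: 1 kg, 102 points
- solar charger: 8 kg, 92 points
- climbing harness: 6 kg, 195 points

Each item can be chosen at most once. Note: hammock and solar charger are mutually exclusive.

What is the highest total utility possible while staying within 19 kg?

819

Density check — down jacket 103.00, sleeping bag 102.00, headlamp 45.50, satellite beacon 33.71 are the best per kg.
Greedy by ratio would take headlamp + down jacket + first-aid kit + satellite beacon + sleeping bag: 19 kg used, total 797.
Replace first-aid kit and sleeping bag with climbing harness: the trade gains 22 net, giving 819 at 19 kg.
Nothing else feasible within 19 kg beats 819.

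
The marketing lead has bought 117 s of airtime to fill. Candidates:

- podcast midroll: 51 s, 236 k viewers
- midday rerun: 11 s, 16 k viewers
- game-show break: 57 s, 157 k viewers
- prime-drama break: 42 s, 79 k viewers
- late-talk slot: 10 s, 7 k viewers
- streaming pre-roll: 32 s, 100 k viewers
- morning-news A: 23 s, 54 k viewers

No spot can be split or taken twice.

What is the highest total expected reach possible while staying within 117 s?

The ratio ordering already packs tightly: podcast midroll + midday rerun + streaming pre-roll + morning-news A, 117 s, 406.
The closest alternative, podcast midroll + late-talk slot + streaming pre-roll + morning-news A, reaches only 397.

406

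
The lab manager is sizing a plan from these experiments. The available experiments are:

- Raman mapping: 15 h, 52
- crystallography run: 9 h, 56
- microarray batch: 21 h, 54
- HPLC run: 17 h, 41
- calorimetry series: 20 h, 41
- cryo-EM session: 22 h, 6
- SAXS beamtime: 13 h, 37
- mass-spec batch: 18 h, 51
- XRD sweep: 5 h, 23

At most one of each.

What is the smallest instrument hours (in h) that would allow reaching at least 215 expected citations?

60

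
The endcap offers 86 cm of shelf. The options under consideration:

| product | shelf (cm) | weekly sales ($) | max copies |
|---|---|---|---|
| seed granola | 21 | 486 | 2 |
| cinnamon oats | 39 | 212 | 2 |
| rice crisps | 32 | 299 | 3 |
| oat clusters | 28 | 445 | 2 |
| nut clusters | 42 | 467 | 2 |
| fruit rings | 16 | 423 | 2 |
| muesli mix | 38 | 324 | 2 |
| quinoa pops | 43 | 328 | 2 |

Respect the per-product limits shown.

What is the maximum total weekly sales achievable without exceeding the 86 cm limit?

1840

Ranking by ratio (weekly sales/cm): fruit rings 26.44, seed granola 23.14, oat clusters 15.89.
A density-first pass picks 2×seed granola + 2×fruit rings — 1818 at 74 cm.
Replace fruit rings with oat clusters: the trade gains 22 net, giving 1840 at 86 cm.
No other feasible combination exceeds 1840.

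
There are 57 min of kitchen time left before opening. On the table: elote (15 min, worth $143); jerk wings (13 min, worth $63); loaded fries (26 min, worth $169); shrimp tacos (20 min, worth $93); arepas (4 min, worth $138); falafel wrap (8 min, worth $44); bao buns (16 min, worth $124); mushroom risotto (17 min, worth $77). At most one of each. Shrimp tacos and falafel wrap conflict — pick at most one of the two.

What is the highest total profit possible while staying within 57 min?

The ratio ordering already packs tightly: elote + jerk wings + arepas + falafel wrap + bao buns, 56 min, 512.
That's the maximum — no feasible swap from here does better than 512.

512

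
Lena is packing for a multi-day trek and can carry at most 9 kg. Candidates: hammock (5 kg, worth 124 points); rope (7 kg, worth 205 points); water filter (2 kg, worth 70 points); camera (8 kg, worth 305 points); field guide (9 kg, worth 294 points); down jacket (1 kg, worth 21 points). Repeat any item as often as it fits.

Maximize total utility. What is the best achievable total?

Ranking by ratio (utility/kg): camera 38.12, water filter 35.00, field guide 32.67, rope 29.29.
The ratio ordering already packs tightly: camera + down jacket, 9 kg, 326.
No other feasible combination exceeds 326.

326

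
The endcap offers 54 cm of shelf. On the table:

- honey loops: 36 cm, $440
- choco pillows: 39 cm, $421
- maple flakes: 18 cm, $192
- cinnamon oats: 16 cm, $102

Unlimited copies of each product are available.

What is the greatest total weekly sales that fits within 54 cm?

632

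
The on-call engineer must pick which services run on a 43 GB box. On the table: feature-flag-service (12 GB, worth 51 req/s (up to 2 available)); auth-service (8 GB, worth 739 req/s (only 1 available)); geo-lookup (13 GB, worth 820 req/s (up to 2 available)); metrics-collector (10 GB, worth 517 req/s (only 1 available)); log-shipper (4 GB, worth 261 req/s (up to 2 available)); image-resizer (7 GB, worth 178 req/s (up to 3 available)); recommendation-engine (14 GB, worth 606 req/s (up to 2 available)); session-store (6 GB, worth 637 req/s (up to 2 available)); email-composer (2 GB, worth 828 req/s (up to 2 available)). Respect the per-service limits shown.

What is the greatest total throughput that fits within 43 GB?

Density check — email-composer 414.00, session-store 106.17, auth-service 92.38, log-shipper 65.25 are the best per GB.
The ratio heuristic lands on auth-service + metrics-collector + 2×log-shipper + 2×session-store + 2×email-composer (4708) but leaves 1 GB idle.
The 14 GB tied up in metrics-collector and log-shipper is better spent on geo-lookup — total rises to 4750 (41 GB).
Nothing else within 43 GB beats 4750.

4750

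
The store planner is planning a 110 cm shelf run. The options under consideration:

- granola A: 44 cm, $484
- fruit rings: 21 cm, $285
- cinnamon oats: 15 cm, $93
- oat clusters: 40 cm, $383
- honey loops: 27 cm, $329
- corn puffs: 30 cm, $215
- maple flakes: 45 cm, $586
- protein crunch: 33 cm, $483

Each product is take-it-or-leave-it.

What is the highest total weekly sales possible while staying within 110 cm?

1398

Greedy by ratio would take fruit rings + maple flakes + protein crunch: 99 cm used, total 1354.
Dropping fruit rings frees 21 cm; slotting in honey loops (27 cm) lifts the total to 1398 at 105 cm.
An exhaustive check of the 256 subsets confirms 1398.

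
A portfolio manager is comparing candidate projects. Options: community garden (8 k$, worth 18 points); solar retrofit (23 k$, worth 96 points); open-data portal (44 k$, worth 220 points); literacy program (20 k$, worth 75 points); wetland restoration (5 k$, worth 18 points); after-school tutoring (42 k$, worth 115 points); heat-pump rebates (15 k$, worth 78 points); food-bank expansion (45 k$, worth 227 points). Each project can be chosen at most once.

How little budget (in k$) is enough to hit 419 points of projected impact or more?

Look for the lowest-budget combination reaching 419.
solar retrofit + wetland restoration + heat-pump rebates + food-bank expansion: 419 projected impact at 88 k$.
Any bundle with less than 88 k$ falls short of 419.

88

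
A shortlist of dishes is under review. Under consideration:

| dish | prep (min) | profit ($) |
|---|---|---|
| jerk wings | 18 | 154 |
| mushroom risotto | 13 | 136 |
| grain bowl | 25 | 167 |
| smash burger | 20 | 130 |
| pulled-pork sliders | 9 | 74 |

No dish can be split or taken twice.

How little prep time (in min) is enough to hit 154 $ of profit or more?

Need the lightest bundle worth ≥ 154.
jerk wings: 154 profit at 18 min.
Below 18 min the best achievable stays under 154.

18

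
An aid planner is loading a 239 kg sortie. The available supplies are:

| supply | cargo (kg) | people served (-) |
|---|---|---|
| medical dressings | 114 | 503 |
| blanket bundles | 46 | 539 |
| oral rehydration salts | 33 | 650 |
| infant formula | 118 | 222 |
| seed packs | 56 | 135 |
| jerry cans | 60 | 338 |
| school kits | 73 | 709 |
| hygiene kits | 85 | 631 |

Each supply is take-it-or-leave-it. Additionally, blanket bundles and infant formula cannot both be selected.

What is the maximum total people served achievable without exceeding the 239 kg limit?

2529

Blanket bundles + oral rehydration salts + school kits + hygiene kits uses 237 of the 239 kg and totals 2529.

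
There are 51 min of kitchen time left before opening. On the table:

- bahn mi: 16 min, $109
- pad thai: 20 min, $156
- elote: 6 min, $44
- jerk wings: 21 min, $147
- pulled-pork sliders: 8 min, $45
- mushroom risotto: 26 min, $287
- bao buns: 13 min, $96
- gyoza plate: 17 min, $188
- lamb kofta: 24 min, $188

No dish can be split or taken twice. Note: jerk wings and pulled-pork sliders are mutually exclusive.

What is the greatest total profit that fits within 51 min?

Density check — gyoza plate 11.06, mushroom risotto 11.04, lamb kofta 7.83, pad thai 7.80 are the best per min.
Greedy by ratio would take elote + mushroom risotto + gyoza plate: 49 min used, total 519.
Dropping elote frees 6 min; slotting in pulled-pork sliders (8 min) lifts the total to 520 at 51 min.
Runner-up elote + mushroom risotto + gyoza plate tops out at 519.

520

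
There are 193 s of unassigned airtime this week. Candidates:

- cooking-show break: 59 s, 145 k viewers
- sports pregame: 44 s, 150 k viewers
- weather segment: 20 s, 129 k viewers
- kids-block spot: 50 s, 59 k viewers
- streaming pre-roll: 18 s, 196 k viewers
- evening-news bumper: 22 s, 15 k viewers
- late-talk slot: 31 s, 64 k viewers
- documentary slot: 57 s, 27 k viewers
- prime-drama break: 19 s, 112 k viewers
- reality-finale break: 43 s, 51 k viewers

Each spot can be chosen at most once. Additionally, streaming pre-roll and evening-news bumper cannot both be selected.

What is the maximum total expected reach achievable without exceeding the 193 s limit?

The ratio ordering already packs tightly: cooking-show break + sports pregame + weather segment + streaming pre-roll + late-talk slot + prime-drama break, 191 s, 796.
No other feasible combination exceeds 796.

796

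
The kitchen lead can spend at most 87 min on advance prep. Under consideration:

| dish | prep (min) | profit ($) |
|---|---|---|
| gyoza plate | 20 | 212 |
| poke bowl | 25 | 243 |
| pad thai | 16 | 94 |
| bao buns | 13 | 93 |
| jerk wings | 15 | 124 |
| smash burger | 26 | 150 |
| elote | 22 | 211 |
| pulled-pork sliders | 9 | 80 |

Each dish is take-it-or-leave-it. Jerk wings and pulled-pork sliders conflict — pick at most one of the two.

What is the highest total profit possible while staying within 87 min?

Ranking by ratio (profit/min): gyoza plate 10.60, poke bowl 9.72, elote 9.59, pulled-pork sliders 8.89.
Filling by ratio: gyoza plate + poke bowl + elote + pulled-pork sliders for 746, with 11 min left unused.
Replace pulled-pork sliders with jerk wings: the trade gains 44 net, giving 790 at 82 min.

790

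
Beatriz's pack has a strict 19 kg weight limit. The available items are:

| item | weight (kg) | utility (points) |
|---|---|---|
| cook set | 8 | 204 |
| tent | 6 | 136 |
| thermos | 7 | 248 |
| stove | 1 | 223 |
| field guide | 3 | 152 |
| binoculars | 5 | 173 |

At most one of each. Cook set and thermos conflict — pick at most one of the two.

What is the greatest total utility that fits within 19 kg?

796

Taking thermos + stove + field guide + binoculars: 16 kg used, 796 in utility.
An exhaustive check of the 64 subsets confirms 796.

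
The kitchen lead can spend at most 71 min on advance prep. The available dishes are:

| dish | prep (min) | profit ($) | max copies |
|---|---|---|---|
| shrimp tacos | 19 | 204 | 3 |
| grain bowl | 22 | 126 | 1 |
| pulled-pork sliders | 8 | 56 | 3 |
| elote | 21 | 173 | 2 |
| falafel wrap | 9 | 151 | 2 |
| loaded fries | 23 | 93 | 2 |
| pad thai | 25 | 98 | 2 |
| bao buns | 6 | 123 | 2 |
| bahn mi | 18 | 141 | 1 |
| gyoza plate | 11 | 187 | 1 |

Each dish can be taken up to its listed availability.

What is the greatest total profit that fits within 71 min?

995

Ranking by ratio (profit/min): bao buns 20.50, gyoza plate 17.00, falafel wrap 16.78.
The ratio ordering already packs tightly: shrimp tacos + pulled-pork sliders + 2×falafel wrap + 2×bao buns + gyoza plate, 68 min, 995.
Nothing else within 71 min beats 995.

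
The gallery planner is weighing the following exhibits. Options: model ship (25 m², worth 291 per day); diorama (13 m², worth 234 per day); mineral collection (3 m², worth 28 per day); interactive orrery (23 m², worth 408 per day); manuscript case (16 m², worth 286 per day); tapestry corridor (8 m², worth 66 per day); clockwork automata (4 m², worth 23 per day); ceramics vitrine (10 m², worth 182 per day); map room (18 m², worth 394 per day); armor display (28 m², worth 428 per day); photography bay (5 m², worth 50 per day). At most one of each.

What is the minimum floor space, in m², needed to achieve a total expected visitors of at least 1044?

Need the lightest bundle worth ≥ 1044.
Taking diorama + mineral collection + interactive orrery + map room gives 1064 (≥ 1044) for 57 m².
No combination under 57 m² hits 1044.

57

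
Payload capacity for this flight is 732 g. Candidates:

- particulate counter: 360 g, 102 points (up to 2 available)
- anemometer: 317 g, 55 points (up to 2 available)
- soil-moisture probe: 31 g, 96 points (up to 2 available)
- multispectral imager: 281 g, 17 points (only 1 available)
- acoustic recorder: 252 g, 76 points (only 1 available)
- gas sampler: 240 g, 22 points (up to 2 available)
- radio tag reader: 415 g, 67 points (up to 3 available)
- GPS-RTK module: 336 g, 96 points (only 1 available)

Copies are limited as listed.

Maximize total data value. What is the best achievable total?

Ranking by ratio (data value/g): soil-moisture probe 3.10, acoustic recorder 0.30, GPS-RTK module 0.29.
Taking the top-ratio sensors first gives 2×soil-moisture probe + acoustic recorder + GPS-RTK module for 364 (650 g).
Replace GPS-RTK module with particulate counter: the trade gains 6 net, giving 370 at 674 g.
That's the maximum — no swap from here does better than 370.

370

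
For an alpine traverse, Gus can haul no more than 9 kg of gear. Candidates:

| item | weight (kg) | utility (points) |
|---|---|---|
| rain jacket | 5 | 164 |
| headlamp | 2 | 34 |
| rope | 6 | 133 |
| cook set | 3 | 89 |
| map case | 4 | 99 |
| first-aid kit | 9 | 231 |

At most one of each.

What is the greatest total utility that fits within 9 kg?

Taking the top-ratio items first gives rain jacket + cook set for 253 (8 kg).
Replace cook set with map case: the trade gains 10 net, giving 263 at 9 kg.
Next best is rain jacket + cook set at 253 (8 kg) — short by 10.

263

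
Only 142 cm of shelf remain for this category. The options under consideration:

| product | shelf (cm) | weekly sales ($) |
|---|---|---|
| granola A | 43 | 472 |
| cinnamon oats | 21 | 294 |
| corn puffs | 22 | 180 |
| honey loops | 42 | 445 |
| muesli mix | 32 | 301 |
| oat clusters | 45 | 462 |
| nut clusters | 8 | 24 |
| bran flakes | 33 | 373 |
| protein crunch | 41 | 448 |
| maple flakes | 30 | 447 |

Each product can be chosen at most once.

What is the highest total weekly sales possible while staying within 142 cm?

Taking the top-ratio products first gives granola A + cinnamon oats + nut clusters + bran flakes + maple flakes for 1610 (135 cm).
Replace nut clusters and bran flakes with oat clusters: the trade gains 65 net, giving 1675 at 139 cm.
The closest alternative, granola A + cinnamon oats + protein crunch + maple flakes, reaches only 1661.

1675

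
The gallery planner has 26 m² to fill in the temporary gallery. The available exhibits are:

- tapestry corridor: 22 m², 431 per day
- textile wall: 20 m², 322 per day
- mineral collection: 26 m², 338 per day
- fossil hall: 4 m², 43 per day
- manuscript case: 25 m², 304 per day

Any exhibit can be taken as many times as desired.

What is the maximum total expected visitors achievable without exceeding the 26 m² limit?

474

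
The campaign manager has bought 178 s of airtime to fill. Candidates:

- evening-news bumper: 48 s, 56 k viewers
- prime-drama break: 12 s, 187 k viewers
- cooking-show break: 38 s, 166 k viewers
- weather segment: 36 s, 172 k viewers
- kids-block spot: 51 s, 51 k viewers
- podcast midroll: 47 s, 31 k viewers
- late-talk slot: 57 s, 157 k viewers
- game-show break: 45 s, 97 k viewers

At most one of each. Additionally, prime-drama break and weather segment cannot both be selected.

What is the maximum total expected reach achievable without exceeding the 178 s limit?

Prime-drama break + cooking-show break + late-talk slot + game-show break uses 152 of the 178 s and totals 607.
That's the maximum — no feasible swap from here does better than 607.

607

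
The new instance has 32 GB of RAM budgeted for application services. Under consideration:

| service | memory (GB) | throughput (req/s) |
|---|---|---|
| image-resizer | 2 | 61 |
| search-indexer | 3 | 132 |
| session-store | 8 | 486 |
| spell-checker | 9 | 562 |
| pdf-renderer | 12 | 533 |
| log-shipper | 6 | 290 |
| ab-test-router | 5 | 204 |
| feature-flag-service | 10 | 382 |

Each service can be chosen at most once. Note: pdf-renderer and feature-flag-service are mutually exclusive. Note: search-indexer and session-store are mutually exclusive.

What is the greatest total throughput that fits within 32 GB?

Density check — spell-checker 62.44, session-store 60.75, log-shipper 48.33 are the best per GB.
Best packing: image-resizer + session-store + spell-checker + pdf-renderer — 31 GB, 1642 total.
Next best is session-store + spell-checker + ab-test-router + feature-flag-service at 1634 (32 GB) — short by 8.

1642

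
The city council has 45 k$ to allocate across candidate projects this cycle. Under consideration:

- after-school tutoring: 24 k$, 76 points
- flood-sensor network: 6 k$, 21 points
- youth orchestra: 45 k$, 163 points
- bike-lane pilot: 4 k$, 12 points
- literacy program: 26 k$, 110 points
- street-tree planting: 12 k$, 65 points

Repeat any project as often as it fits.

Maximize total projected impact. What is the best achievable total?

219

A density-first pass picks flood-sensor network + 3×street-tree planting — 216 at 42 k$.
The 6 k$ tied up in flood-sensor network is better spent on 2×bike-lane pilot — total rises to 219 (44 k$).
That's the maximum — no swap from here does better than 219.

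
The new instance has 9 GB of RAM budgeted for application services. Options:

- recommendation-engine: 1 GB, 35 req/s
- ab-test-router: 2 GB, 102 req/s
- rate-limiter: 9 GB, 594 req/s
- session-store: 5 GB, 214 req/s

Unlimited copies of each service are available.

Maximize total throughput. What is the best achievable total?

Density check — rate-limiter 66.00, ab-test-router 51.00, session-store 42.80, recommendation-engine 35.00 are the best per GB.
Taking rate-limiter: 9 GB used, 594 in throughput.

594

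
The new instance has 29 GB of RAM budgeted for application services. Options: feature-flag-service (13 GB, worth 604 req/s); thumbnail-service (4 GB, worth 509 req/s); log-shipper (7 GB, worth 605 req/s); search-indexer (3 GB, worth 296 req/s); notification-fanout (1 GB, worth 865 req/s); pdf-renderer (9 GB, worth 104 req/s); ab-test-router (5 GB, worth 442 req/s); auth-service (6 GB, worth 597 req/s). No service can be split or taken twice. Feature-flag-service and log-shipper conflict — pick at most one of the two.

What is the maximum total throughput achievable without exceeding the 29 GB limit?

3314

By throughput per GB: notification-fanout 865.00, thumbnail-service 127.25, auth-service 99.50 lead.
Thumbnail-service + log-shipper + search-indexer + notification-fanout + ab-test-router + auth-service uses 26 of the 29 GB and totals 3314.
That's the maximum — no feasible swap from here does better than 3314.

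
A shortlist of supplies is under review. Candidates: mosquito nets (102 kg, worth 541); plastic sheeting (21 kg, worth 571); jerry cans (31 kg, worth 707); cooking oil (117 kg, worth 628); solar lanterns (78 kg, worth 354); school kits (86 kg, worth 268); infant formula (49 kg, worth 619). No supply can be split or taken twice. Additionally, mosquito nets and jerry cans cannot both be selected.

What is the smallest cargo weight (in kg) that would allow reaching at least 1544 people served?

101

Minimise kg subject to total people served ≥ 1544.
plastic sheeting + jerry cans + infant formula reaches 1897 using 101 kg.
No combination under 101 kg hits 1544.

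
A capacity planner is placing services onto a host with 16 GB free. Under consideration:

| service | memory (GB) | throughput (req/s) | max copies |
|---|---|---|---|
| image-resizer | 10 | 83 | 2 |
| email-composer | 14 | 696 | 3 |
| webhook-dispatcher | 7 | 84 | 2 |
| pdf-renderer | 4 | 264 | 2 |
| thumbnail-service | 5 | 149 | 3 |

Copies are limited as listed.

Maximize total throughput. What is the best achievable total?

Ranking by ratio (throughput/GB): pdf-renderer 66.00, email-composer 49.71, thumbnail-service 29.80, webhook-dispatcher 12.00.
Taking the top-ratio services first gives 2×pdf-renderer + thumbnail-service for 677 (13 GB).
Replace 2×pdf-renderer and thumbnail-service with email-composer: the trade gains 19 net, giving 696 at 14 GB.
No other feasible combination exceeds 696.

696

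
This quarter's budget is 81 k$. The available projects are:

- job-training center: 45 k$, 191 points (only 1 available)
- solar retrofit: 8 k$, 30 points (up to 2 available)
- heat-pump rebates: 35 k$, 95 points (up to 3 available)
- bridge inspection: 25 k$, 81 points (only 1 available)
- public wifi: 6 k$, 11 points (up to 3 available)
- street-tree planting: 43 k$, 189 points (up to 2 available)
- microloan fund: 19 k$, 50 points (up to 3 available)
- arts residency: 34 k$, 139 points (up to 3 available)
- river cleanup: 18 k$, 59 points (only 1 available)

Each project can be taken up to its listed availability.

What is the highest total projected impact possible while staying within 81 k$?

Taking the top-ratio projects first gives street-tree planting + arts residency for 328 (77 k$).
The 43 k$ tied up in street-tree planting is better spent on job-training center — total rises to 330 (79 k$).

330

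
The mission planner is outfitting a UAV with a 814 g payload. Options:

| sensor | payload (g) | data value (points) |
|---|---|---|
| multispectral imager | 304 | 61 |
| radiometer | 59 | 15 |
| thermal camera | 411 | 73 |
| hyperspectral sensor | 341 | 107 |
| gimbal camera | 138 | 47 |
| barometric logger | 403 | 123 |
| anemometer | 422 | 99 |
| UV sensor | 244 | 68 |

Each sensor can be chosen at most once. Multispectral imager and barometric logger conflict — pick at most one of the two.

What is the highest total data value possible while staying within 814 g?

245

A density-first pass picks radiometer + hyperspectral sensor + gimbal camera + UV sensor — 237 at 782 g.
Dropping gimbal camera and UV sensor frees 382 g; slotting in barometric logger (403 g) lifts the total to 245 at 803 g.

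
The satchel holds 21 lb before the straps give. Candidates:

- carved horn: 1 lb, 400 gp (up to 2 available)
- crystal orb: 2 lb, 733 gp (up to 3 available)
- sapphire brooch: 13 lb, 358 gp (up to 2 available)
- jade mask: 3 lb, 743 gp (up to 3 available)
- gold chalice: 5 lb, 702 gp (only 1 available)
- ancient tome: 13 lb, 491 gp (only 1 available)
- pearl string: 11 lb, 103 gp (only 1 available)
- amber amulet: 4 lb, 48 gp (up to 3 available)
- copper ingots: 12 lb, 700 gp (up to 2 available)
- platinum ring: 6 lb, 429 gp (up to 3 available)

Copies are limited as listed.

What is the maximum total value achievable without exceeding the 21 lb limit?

5530

By value per lb: carved horn 400.00, crystal orb 366.50, jade mask 247.67, gold chalice 140.40 lead.
Greedy by ratio would take 2×carved horn + 3×crystal orb + 3×jade mask + amber amulet: 21 lb used, total 5276.
Dropping carved horn and amber amulet frees 5 lb; slotting in gold chalice (5 lb) lifts the total to 5530 at 21 lb.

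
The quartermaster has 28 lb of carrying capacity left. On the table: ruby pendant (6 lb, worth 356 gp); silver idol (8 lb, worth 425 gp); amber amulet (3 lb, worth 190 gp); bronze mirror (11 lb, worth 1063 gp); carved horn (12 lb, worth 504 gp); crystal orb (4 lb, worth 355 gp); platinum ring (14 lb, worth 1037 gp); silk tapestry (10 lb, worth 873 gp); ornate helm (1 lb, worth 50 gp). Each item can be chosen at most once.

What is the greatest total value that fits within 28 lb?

2481

Density check — bronze mirror 96.64, crystal orb 88.75, silk tapestry 87.30 are the best per lb.
Best packing: amber amulet + bronze mirror + crystal orb + silk tapestry — 28 lb, 2481 total.
That's the maximum — no swap from here does better than 2481.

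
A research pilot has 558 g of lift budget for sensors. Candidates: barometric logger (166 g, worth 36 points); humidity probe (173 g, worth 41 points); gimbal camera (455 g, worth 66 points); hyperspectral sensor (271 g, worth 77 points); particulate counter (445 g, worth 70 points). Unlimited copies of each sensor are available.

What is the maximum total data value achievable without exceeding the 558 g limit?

154

Best packing: 2×hyperspectral sensor — 542 g, 154 total.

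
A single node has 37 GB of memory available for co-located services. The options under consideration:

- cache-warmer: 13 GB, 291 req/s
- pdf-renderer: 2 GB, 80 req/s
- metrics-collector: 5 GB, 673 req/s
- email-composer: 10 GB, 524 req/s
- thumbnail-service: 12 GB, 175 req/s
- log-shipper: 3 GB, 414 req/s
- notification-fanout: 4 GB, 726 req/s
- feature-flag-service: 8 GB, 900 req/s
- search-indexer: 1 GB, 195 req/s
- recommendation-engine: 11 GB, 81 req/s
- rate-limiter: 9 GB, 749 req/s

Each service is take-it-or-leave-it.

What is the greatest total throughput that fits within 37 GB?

Filling by ratio: pdf-renderer + metrics-collector + log-shipper + notification-fanout + feature-flag-service + search-indexer + rate-limiter for 3737, with 5 GB left unused.
Dropping pdf-renderer and log-shipper frees 5 GB; slotting in email-composer (10 GB) lifts the total to 3767 at 37 GB.
Next best is pdf-renderer + metrics-collector + log-shipper + notification-fanout + feature-flag-service + search-indexer + rate-limiter at 3737 (32 GB) — short by 30.

3767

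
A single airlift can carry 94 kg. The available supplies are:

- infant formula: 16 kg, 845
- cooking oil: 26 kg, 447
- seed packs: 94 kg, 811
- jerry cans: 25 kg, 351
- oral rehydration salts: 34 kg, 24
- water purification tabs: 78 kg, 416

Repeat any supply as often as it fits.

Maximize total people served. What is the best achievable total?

4225

The ratio ordering already packs tightly: 5×infant formula, 80 kg, 4225.
Nothing else within 94 kg beats 4225.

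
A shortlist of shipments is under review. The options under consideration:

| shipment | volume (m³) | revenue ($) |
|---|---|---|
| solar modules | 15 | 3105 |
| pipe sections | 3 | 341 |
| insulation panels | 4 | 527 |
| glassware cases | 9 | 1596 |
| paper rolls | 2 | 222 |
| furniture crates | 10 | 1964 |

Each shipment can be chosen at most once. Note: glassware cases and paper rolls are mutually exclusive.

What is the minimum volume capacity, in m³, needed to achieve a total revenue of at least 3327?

17

Need the lightest bundle worth ≥ 3327.
solar modules + paper rolls: 3327 revenue at 17 m³.
Below 17 m³ the best achievable stays under 3327.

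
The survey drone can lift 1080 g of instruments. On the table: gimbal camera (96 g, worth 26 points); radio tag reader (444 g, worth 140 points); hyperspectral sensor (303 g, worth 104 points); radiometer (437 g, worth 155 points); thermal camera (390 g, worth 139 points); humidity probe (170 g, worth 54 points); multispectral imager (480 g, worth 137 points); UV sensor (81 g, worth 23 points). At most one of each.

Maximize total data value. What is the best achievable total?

371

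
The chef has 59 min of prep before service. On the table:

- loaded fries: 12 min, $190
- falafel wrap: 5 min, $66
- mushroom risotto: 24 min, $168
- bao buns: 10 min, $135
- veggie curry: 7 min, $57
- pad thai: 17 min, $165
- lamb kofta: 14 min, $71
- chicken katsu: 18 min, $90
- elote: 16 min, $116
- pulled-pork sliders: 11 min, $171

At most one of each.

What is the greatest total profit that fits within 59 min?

727

Best packing: loaded fries + falafel wrap + bao buns + pad thai + pulled-pork sliders — 55 min, 727 total.
The closest alternative, loaded fries + bao buns + veggie curry + pad thai + pulled-pork sliders, reaches only 718.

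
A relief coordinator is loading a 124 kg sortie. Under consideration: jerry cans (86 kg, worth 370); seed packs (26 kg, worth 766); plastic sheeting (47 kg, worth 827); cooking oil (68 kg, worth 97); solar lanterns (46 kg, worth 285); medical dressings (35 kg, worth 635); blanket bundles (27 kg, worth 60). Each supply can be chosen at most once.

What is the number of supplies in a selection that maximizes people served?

Optimal total is 2228.
For example seed packs + plastic sheeting + medical dressings achieves it, using 108 kg.
Every optimal selection uses 3 supplies.

3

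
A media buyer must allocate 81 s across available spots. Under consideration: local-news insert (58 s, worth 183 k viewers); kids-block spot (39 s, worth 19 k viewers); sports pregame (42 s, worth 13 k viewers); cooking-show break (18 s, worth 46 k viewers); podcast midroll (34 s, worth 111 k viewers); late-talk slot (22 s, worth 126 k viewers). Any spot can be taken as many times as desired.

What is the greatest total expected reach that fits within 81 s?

378

Density check — late-talk slot 5.73, podcast midroll 3.26, local-news insert 3.16, cooking-show break 2.56 are the best per s.
Best packing: 3×late-talk slot — 66 s, 378 total.
No other feasible combination exceeds 378.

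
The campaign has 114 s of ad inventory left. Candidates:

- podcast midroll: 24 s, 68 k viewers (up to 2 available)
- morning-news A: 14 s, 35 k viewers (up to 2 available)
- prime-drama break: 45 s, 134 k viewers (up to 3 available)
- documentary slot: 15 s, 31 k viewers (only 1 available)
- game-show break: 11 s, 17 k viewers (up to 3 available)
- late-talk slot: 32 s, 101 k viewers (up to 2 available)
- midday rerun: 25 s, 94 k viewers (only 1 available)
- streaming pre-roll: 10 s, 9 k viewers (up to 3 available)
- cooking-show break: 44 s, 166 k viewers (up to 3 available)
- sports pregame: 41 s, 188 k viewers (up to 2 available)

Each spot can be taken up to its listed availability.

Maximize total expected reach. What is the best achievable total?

477

Taking the top-ratio spots first gives midday rerun + 2×sports pregame for 470 (107 s).
Dropping midday rerun frees 25 s; slotting in late-talk slot (32 s) lifts the total to 477 at 114 s.
Every other selection either busts 114 s or exceeds an availability limit or fails to beat 477.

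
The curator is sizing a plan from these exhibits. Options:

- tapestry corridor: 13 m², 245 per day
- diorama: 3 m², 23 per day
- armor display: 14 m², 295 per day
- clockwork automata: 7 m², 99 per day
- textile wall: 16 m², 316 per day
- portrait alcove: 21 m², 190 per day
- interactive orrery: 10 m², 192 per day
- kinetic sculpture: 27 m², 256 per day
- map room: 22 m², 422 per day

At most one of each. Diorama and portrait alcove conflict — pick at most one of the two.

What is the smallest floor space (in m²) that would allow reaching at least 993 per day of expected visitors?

Need the lightest bundle worth ≥ 993.
armor display + textile wall + map room reaches 1033 using 52 m².
No combination under 52 m² hits 993.

52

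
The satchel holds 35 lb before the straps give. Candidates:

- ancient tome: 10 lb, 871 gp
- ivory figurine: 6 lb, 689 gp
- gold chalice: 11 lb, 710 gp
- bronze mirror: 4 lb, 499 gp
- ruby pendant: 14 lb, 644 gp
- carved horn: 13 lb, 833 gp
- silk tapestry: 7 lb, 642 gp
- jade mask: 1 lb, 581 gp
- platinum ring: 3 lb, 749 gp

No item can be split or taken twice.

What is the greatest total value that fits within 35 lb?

Taking the top-ratio items first gives ancient tome + ivory figurine + bronze mirror + silk tapestry + jade mask + platinum ring for 4031 (31 lb).
Dropping silk tapestry frees 7 lb; slotting in gold chalice (11 lb) lifts the total to 4099 at 35 lb.

4099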